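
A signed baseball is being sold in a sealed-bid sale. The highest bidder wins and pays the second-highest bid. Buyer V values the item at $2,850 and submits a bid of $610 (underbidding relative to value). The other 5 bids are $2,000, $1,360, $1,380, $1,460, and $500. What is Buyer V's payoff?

Highest competing bid: $2,000.
Buyer V's bid $610 is not the highest, so Buyer V loses, pays nothing, and earns zero payoff.

$0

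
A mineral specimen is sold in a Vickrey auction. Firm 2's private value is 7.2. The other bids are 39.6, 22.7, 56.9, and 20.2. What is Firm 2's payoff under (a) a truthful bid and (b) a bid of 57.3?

The highest competing bid is 56.9.
Bidding truthfully at 7.2: the top bid is 56.9 (a rival), so Firm 2 loses. Payoff = 0.0.
Bidding 57.3: Firm 2 has the top bid, wins, and pays the second-highest bid 56.9. Payoff = 7.2 − 56.9 = -49.7.

(a) 0.0  (b) -49.7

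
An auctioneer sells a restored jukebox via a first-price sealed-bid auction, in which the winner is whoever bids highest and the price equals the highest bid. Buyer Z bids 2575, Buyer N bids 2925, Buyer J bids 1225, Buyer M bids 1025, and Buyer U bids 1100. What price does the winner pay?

Sorted high to low: Buyer N 2925; Buyer Z 2575; Buyer J 1225; Buyer U 1100; Buyer M 1025.
Buyer N is the highest bidder, so Buyer N wins.
Under the first-price rule, the price is the highest bid: 2925.

Price paid: 2925.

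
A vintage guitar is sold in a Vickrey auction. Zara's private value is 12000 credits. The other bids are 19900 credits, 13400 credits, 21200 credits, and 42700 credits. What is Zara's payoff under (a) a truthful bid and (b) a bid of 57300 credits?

Truthful: 0 credits; alternative: -30700 credits.

The highest competing bid is 42700 credits.
Bidding truthfully at 12000 credits: the top bid is 42700 credits (a rival), so Zara loses. Payoff = 0 credits.
Bidding 57300 credits: Zara has the top bid, wins, and pays the second-highest bid 42700 credits. Payoff = 12000 credits − 42700 credits = -30700 credits.
Deviating from a truthful bid can only lose payoff in a second-price auction — never gain.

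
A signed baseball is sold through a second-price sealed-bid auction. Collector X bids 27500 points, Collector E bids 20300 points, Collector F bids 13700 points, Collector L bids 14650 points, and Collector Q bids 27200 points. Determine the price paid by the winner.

Ordered from highest: Collector X 27500 points, then Collector Q 27200 points, then Collector E 20300 points, then Collector L 14650 points, then Collector F 13700 points.
Collector X has the highest bid, so Collector X wins.
The second-highest bid is 27200 points, so that is what Collector X pays.

The winner pays 27200 points.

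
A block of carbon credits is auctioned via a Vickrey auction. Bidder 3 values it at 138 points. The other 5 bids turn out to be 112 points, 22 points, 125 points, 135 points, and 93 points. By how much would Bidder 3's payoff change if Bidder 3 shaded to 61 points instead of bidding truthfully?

-3 points

The highest competing bid is 135 points.
Bidding truthfully at 138 points: Bidder 3 has the top bid, wins, and pays the second-highest bid 135 points. Payoff = 138 points − 135 points = 3 points.
Bidding 61 points: the top bid is 135 points (a rival), so Bidder 3 loses. Payoff = 0 points.
Change = 0 points − 3 points = -3 points.
Deviating from a truthful bid can only lose payoff in a second-price auction — never gain.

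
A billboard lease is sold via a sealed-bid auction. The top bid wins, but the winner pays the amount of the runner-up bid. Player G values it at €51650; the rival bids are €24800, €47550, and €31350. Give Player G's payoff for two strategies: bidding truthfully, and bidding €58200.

The highest competing bid is €47550.
Bidding truthfully at €51650: Player G has the top bid, wins, and pays the second-highest bid €47550. Payoff = €51650 − €47550 = €4100.
Bidding €58200: Player G has the top bid, wins, and pays the second-highest bid €47550. Payoff = €51650 − €47550 = €4100.
The bid only affects whether you win, not the price — here both bids land on the same side of the top rival bid, so the deviation is payoff-neutral.

Truthful: €4100; alternative: €4100.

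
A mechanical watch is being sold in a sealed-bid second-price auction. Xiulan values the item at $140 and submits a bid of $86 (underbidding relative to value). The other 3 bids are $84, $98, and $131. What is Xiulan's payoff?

$0

Highest competing bid: $131.
Xiulan's bid $86 is not the highest, so Xiulan loses, pays nothing, and earns zero payoff.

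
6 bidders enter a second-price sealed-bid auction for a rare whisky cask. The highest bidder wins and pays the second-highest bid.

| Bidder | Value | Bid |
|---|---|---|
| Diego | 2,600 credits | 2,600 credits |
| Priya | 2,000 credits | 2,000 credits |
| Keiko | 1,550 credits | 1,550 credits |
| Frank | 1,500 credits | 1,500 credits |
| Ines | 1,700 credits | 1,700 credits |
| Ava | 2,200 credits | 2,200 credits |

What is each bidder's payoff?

Diego 400 credits, Priya 0 credits, Keiko 0 credits, Frank 0 credits, Ines 0 credits, Ava 0 credits.

Bids in descending order: Diego 2,600 credits, then Ava 2,200 credits, then Priya 2,000 credits, then Ines 1,700 credits, then Keiko 1,550 credits, then Frank 1,500 credits.
Diego has the top bid and wins; the price is the second-highest bid, 2,200 credits.
Diego's payoff = 2,600 credits − 2,200 credits = 400 credits. All other bidders lose, so their payoff is 0.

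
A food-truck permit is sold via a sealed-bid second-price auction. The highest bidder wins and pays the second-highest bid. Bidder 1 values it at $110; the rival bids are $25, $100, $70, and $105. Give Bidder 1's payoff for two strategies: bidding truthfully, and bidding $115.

The highest competing bid is $105.
Bidding truthfully at $110: Bidder 1 has the top bid, wins, and pays the second-highest bid $105. Payoff = $110 − $105 = $5.
Bidding $115: Bidder 1 has the top bid, wins, and pays the second-highest bid $105. Payoff = $110 − $105 = $5.
The bid only affects whether you win, not the price — here both bids land on the same side of the top rival bid, so the deviation is payoff-neutral.

Truthful: $5; alternative: $5.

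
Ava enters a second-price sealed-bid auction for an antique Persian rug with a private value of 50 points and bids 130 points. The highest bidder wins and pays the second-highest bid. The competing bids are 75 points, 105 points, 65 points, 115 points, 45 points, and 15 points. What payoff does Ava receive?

-65 points

Highest competing bid: 115 points.
Ava's bid 130 points is the highest overall, so Ava wins and pays the second-highest bid, 115 points.
Payoff = value − price = 50 points − 115 points = -65 points.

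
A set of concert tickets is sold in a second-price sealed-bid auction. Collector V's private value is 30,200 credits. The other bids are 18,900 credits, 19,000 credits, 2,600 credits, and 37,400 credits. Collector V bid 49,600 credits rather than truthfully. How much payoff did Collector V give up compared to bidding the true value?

The highest competing bid is 37,400 credits.
Bidding truthfully at 30,200 credits: the top bid is 37,400 credits (a rival), so Collector V loses. Payoff = 0 credits.
Bidding 49,600 credits: Collector V has the top bid, wins, and pays the second-highest bid 37,400 credits. Payoff = 30,200 credits − 37,400 credits = -7,200 credits.
Regret = truthful payoff − actual payoff = 0 credits − -7,200 credits = 7,200 credits.

Payoff forgone: 7,200 credits.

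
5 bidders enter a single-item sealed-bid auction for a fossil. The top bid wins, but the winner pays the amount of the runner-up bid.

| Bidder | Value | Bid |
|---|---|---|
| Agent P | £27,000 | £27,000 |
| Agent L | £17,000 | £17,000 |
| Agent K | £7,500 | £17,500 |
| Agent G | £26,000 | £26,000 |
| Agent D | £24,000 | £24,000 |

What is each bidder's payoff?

Ordered from highest: Agent P £27,000, then Agent G £26,000, then Agent D £24,000, then Agent K £17,500, then Agent L £17,000.
Agent P has the top bid and wins; the price is the second-highest bid, £26,000.
Agent P's payoff = £27,000 − £26,000 = £1,000. All other bidders lose, so their payoff is 0.

Payoffs: Agent P £1,000, Agent L £0, Agent K £0, Agent G £0, Agent D £0.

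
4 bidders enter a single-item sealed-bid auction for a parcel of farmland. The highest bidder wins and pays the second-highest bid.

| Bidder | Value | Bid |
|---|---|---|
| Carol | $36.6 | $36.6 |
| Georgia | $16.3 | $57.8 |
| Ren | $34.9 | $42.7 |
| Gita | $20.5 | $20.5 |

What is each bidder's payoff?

Carol $0.0, Georgia -$26.4, Ren $0.0, Gita $0.0.

Ordered from highest: Georgia $57.8; Ren $42.7; Carol $36.6; Gita $20.5.
Georgia has the top bid and wins; the price is the second-highest bid, $42.7.
Georgia's payoff = $16.3 − $42.7 = -$26.4. All other bidders lose, so their payoff is 0.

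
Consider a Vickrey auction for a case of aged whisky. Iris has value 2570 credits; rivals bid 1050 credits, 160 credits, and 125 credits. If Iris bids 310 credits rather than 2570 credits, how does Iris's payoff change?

Payoff change: -1520 credits.

The highest competing bid is 1050 credits.
Bidding truthfully at 2570 credits: Iris has the top bid, wins, and pays the second-highest bid 1050 credits. Payoff = 2570 credits − 1050 credits = 1520 credits.
Bidding 310 credits: the top bid is 1050 credits (a rival), so Iris loses. Payoff = 0 credits.
Change = 0 credits − 1520 credits = -1520 credits.
This is the dominant-strategy logic: truthful bidding weakly beats any alternative.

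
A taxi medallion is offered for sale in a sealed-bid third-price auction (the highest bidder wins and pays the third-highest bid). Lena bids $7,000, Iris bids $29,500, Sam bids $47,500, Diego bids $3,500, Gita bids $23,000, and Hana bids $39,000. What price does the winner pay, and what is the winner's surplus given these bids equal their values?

Bids in descending order: Sam $47,500 > Hana $39,000 > Iris $29,500 > Gita $23,000 > Lena $7,000 > Diego $3,500.
Sam is the highest bidder, so Sam wins.
Under the third-price rule, the price is the third-highest bid: $29,500.
Surplus = $47,500 − $29,500 = $18,000.

Price $29,500; surplus $18,000.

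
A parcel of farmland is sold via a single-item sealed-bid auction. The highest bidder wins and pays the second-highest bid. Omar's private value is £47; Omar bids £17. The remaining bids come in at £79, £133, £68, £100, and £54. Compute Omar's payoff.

Highest competing bid: £133.
Omar's bid £17 is not the highest, so Omar loses, pays nothing, and earns zero payoff.

£0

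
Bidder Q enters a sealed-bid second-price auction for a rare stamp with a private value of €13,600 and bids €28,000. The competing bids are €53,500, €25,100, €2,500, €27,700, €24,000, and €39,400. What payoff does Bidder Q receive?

€0

Highest competing bid: €53,500.
Bidder Q's bid €28,000 is not the highest, so Bidder Q loses, pays nothing, and earns zero payoff.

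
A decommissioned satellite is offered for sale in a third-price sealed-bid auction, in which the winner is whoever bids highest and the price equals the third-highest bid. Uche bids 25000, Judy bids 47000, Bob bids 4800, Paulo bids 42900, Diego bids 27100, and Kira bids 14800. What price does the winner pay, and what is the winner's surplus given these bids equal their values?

Ranking the bids: Judy 47000; Paulo 42900; Diego 27100; Uche 25000; Kira 14800; Bob 4800.
Judy is the highest bidder, so Judy wins.
Under the third-price rule, the price is the third-highest bid: 27100.
Surplus = 47000 − 27100 = 19900.

The winner pays 27100 for a surplus of 19900.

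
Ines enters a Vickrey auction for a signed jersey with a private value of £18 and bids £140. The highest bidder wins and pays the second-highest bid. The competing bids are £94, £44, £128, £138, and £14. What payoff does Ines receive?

Ines's payoff: -£120.

Highest competing bid: £138.
Ines's bid £140 is the highest overall, so Ines wins and pays the second-highest bid, £138.
Payoff = value − price = £18 − £138 = -£120.
Overbidding won the item at a price above value — truthful bidding would have avoided this loss.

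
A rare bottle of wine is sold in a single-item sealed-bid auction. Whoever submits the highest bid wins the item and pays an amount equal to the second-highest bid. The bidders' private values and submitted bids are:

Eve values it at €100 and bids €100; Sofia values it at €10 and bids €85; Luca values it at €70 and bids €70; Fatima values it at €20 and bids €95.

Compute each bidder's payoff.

Sorted high to low: Eve €100; Fatima €95; Sofia €85; Luca €70.
Eve has the top bid and wins; the price is the second-highest bid, €95.
Eve's payoff = €100 − €95 = €5. All other bidders lose, so their payoff is 0.

Payoffs: Eve €5, Sofia €0, Luca €0, Fatima €0.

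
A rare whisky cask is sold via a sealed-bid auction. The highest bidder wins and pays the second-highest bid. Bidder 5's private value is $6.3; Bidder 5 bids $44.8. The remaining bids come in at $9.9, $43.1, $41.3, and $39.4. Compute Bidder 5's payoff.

Highest competing bid: $43.1.
Bidder 5's bid $44.8 is the highest overall, so Bidder 5 wins and pays the second-highest bid, $43.1.
Payoff = value − price = $6.3 − $43.1 = -$36.8.
Overbidding won the item at a price above value — truthful bidding would have avoided this loss.

Payoff = -$36.8.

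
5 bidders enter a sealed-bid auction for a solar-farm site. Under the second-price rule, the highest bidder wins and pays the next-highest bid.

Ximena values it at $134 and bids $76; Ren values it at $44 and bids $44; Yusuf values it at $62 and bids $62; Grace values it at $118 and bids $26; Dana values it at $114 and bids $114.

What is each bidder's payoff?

Ximena $0, Ren $0, Yusuf $0, Grace $0, Dana $38.

Ranking the bids: Dana $114 > Ximena $76 > Yusuf $62 > Ren $44 > Grace $26.
Dana has the top bid and wins; the price is the second-highest bid, $76.
Dana's payoff = $114 − $76 = $38. All other bidders lose, so their payoff is 0.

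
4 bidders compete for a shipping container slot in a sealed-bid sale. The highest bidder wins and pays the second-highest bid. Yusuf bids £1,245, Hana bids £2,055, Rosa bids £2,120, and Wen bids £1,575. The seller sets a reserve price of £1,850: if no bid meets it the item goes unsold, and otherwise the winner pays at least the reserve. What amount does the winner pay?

Price paid: £2,055.

Ranking the bids: Rosa £2,120 > Hana £2,055 > Wen £1,575 > Yusuf £1,245.
Rosa has the highest bid, so Rosa wins.
The second-highest bid is £2,055, which exceeds the reserve, so that sets the price.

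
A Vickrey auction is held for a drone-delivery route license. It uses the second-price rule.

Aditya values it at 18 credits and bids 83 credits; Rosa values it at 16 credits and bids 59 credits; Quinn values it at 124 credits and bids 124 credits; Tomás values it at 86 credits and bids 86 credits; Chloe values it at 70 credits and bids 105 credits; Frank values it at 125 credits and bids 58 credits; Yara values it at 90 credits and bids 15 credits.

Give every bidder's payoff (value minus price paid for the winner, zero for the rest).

Bids in descending order: Quinn 124 credits, then Chloe 105 credits, then Tomás 86 credits, then Aditya 83 credits, then Rosa 59 credits, then Frank 58 credits, then Yara 15 credits.
Quinn has the top bid and wins; the price is the second-highest bid, 105 credits.
Quinn's payoff = 124 credits − 105 credits = 19 credits. All other bidders lose, so their payoff is 0.

Aditya 0 credits, Rosa 0 credits, Quinn 19 credits, Tomás 0 credits, Chloe 0 credits, Frank 0 credits, Yara 0 credits.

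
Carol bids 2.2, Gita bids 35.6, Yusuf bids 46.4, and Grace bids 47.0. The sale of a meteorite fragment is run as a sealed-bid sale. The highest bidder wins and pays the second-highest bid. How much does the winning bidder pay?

46.4

Ordered from highest: Grace 47.0 > Yusuf 46.4 > Gita 35.6 > Carol 2.2.
Grace has the highest bid, so Grace wins.
The second-highest bid is 46.4, so that is what Grace pays.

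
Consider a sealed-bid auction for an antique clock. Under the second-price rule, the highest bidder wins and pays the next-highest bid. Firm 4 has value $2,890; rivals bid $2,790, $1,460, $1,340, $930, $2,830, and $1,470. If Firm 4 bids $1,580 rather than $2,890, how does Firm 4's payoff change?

Change in payoff: -$60.

The highest competing bid is $2,830.
Bidding truthfully at $2,890: Firm 4 has the top bid, wins, and pays the second-highest bid $2,830. Payoff = $2,890 − $2,830 = $60.
Bidding $1,580: the top bid is $2,830 (a rival), so Firm 4 loses. Payoff = $0.
Change = $0 − $60 = -$60.
Deviating from a truthful bid can only lose payoff in a second-price auction — never gain.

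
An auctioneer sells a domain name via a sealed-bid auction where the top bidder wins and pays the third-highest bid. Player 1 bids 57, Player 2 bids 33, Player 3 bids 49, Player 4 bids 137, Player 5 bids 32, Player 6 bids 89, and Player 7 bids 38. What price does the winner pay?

The winner pays 57.

Sorted high to low: Player 4 137; Player 6 89; Player 1 57; Player 3 49; Player 7 38; Player 2 33; Player 5 32.
Player 4 is the highest bidder, so Player 4 wins.
Under the third-price rule, the price is the third-highest bid: 57.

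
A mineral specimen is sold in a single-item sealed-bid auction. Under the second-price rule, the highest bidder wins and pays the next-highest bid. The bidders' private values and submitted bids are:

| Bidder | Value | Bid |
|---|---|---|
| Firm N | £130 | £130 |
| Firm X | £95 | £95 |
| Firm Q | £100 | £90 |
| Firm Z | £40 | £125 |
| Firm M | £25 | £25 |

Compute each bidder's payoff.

Bids in descending order: Firm N £130; Firm Z £125; Firm X £95; Firm Q £90; Firm M £25.
Firm N has the top bid and wins; the price is the second-highest bid, £125.
Firm N's payoff = £130 − £125 = £5. All other bidders lose, so their payoff is 0.

Firm N £5, Firm X £0, Firm Q £0, Firm Z £0, Firm M £0.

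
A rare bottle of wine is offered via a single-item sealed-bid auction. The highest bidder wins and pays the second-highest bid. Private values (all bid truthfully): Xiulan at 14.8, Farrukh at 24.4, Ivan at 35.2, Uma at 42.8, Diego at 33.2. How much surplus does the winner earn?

Winner's surplus: 7.6.

Ordered from highest: Uma 42.8, then Ivan 35.2, then Diego 33.2, then Farrukh 24.4, then Xiulan 14.8.
Uma wins with the top bid and pays the second-highest, 35.2.
Surplus = 42.8 − 35.2 = 7.6.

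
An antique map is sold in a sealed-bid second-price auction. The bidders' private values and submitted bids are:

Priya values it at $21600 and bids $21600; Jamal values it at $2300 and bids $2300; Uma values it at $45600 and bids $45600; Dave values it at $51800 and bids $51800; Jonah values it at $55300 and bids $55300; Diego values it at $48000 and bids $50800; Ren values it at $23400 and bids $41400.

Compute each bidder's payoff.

Payoffs: Priya $0, Jamal $0, Uma $0, Dave $0, Jonah $3500, Diego $0, Ren $0.

Sorted high to low: Jonah $55300 > Dave $51800 > Diego $50800 > Uma $45600 > Ren $41400 > Priya $21600 > Jamal $2300.
Jonah has the top bid and wins; the price is the second-highest bid, $51800.
Jonah's payoff = $55300 − $51800 = $3500. All other bidders lose, so their payoff is 0.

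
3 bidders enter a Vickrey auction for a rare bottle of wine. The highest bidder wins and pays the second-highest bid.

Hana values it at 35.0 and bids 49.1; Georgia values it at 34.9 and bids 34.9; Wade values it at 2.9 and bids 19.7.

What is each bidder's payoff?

Ordered from highest: Hana 49.1 > Georgia 34.9 > Wade 19.7.
Hana has the top bid and wins; the price is the second-highest bid, 34.9.
Hana's payoff = 35.0 − 34.9 = 0.1. All other bidders lose, so their payoff is 0.

Payoffs: Hana 0.1, Georgia 0.0, Wade 0.0.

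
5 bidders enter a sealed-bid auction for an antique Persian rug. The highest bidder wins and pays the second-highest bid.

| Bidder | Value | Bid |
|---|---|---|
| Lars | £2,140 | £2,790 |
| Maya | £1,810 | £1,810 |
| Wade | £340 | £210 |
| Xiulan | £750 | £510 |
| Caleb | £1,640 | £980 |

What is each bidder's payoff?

Payoffs: Lars £330, Maya £0, Wade £0, Xiulan £0, Caleb £0.

Ranking the bids: Lars £2,790; Maya £1,810; Caleb £980; Xiulan £510; Wade £210.
Lars has the top bid and wins; the price is the second-highest bid, £1,810.
Lars's payoff = £2,140 − £1,810 = £330. All other bidders lose, so their payoff is 0.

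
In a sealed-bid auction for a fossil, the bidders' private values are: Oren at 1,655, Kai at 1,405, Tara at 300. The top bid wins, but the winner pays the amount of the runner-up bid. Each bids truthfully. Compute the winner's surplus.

Sorted high to low: Oren 1,655, then Kai 1,405, then Tara 300.
Oren wins with the top bid and pays the second-highest, 1,405.
Surplus = 1,655 − 1,405 = 250.

Surplus = 250.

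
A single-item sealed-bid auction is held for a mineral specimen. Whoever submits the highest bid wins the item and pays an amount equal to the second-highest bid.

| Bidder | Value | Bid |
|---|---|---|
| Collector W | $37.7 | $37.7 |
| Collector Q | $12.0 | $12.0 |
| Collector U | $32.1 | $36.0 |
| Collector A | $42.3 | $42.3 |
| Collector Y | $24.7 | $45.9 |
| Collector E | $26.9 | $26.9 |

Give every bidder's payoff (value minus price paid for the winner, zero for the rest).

Collector W $0.0, Collector Q $0.0, Collector U $0.0, Collector A $0.0, Collector Y -$17.6, Collector E $0.0.

Sorted high to low: Collector Y $45.9; Collector A $42.3; Collector W $37.7; Collector U $36.0; Collector E $26.9; Collector Q $12.0.
Collector Y has the top bid and wins; the price is the second-highest bid, $42.3.
Collector Y's payoff = $24.7 − $42.3 = -$17.6. All other bidders lose, so their payoff is 0.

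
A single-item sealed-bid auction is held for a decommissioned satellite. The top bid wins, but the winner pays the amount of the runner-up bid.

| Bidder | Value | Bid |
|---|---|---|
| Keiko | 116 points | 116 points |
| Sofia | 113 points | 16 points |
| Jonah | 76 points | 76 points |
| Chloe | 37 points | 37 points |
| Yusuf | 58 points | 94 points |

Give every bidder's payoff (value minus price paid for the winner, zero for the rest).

Payoffs: Keiko 22 points, Sofia 0 points, Jonah 0 points, Chloe 0 points, Yusuf 0 points.

Bids in descending order: Keiko 116 points > Yusuf 94 points > Jonah 76 points > Chloe 37 points > Sofia 16 points.
Keiko has the top bid and wins; the price is the second-highest bid, 94 points.
Keiko's payoff = 116 points − 94 points = 22 points. All other bidders lose, so their payoff is 0.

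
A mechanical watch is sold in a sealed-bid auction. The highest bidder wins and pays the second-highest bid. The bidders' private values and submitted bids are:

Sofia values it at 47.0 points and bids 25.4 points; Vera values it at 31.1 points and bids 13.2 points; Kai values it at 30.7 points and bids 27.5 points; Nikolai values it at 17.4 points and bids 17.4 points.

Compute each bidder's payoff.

Payoffs: Sofia 0.0 points, Vera 0.0 points, Kai 5.3 points, Nikolai 0.0 points.

Sorted high to low: Kai 27.5 points, then Sofia 25.4 points, then Nikolai 17.4 points, then Vera 13.2 points.
Kai has the top bid and wins; the price is the second-highest bid, 25.4 points.
Kai's payoff = 30.7 points − 25.4 points = 5.3 points. All other bidders lose, so their payoff is 0.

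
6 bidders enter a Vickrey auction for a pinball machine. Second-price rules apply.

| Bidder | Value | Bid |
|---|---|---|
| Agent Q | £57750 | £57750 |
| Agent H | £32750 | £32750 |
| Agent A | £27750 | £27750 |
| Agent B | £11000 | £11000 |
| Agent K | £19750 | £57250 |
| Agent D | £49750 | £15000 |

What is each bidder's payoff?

Sorted high to low: Agent Q £57750, then Agent K £57250, then Agent H £32750, then Agent A £27750, then Agent D £15000, then Agent B £11000.
Agent Q has the top bid and wins; the price is the second-highest bid, £57250.
Agent Q's payoff = £57750 − £57250 = £500. All other bidders lose, so their payoff is 0.

Agent Q £500, Agent H £0, Agent A £0, Agent B £0, Agent K £0, Agent D £0.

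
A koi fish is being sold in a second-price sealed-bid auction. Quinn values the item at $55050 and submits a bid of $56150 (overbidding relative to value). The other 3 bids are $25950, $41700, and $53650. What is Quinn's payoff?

Highest competing bid: $53650.
Quinn's bid $56150 is the highest overall, so Quinn wins and pays the second-highest bid, $53650.
Payoff = value − price = $55050 − $53650 = $1400.

Payoff = $1400.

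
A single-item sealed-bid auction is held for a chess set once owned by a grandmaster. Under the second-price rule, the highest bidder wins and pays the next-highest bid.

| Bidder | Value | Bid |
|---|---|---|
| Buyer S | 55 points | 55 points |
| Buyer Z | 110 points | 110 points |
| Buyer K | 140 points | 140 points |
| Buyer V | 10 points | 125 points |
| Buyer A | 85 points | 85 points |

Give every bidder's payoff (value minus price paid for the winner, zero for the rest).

Ordered from highest: Buyer K 140 points > Buyer V 125 points > Buyer Z 110 points > Buyer A 85 points > Buyer S 55 points.
Buyer K has the top bid and wins; the price is the second-highest bid, 125 points.
Buyer K's payoff = 140 points − 125 points = 15 points. All other bidders lose, so their payoff is 0.

Buyer S 0 points, Buyer Z 0 points, Buyer K 15 points, Buyer V 0 points, Buyer A 0 points.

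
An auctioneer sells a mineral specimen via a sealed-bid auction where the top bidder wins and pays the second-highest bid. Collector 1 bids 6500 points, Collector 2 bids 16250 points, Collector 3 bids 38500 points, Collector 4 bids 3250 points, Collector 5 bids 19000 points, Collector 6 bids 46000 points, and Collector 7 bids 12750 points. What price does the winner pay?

The winner pays 38500 points.

Bids in descending order: Collector 6 46000 points, then Collector 3 38500 points, then Collector 5 19000 points, then Collector 2 16250 points, then Collector 7 12750 points, then Collector 1 6500 points, then Collector 4 3250 points.
Collector 6 is the highest bidder, so Collector 6 wins.
Under the second-price rule, the price is the second-highest bid: 38500 points.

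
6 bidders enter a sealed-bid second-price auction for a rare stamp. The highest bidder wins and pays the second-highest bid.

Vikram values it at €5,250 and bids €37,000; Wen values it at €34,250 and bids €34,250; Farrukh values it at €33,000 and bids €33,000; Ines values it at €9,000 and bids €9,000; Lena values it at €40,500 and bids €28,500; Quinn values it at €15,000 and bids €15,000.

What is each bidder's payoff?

Vikram -€29,000, Wen €0, Farrukh €0, Ines €0, Lena €0, Quinn €0.

Bids in descending order: Vikram €37,000, then Wen €34,250, then Farrukh €33,000, then Lena €28,500, then Quinn €15,000, then Ines €9,000.
Vikram has the top bid and wins; the price is the second-highest bid, €34,250.
Vikram's payoff = €5,250 − €34,250 = -€29,000. All other bidders lose, so their payoff is 0.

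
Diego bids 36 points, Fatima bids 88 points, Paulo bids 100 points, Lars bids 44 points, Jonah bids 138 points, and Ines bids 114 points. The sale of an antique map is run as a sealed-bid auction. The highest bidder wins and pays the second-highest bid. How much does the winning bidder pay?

Ordered from highest: Jonah 138 points; Ines 114 points; Paulo 100 points; Fatima 88 points; Lars 44 points; Diego 36 points.
Jonah has the highest bid, so Jonah wins.
The second-highest bid is 114 points, so that is what Jonah pays.

Price paid: 114 points.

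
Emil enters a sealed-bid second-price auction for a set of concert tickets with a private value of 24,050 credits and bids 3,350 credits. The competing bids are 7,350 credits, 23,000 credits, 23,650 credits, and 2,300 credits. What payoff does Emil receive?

Highest competing bid: 23,650 credits.
Emil's bid 3,350 credits is not the highest, so Emil loses, pays nothing, and earns zero payoff.

Payoff = 0 credits.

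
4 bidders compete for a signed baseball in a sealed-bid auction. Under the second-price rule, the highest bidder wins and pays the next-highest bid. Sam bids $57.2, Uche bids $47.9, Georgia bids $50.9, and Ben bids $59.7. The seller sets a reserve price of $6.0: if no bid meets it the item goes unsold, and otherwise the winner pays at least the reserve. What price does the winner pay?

$57.2

Ranking the bids: Ben $59.7, then Sam $57.2, then Georgia $50.9, then Uche $47.9.
Ben has the highest bid, so Ben wins.
The second-highest bid is $57.2, which exceeds the reserve, so that sets the price.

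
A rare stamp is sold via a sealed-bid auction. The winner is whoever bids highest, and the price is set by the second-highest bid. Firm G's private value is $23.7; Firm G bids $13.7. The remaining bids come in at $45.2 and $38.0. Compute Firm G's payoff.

Highest competing bid: $45.2.
Firm G's bid $13.7 is not the highest, so Firm G loses, pays nothing, and earns zero payoff.

Firm G's payoff: $0.0.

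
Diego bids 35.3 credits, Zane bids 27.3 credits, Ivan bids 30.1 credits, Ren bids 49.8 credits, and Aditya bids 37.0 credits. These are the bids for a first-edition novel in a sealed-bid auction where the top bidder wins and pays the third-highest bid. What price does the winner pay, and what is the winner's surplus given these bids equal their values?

The winner pays 35.3 credits for a surplus of 14.5 credits.

Ranking the bids: Ren 49.8 credits > Aditya 37.0 credits > Diego 35.3 credits > Ivan 30.1 credits > Zane 27.3 credits.
Ren is the highest bidder, so Ren wins.
Under the third-price rule, the price is the third-highest bid: 35.3 credits.
Surplus = 49.8 credits − 35.3 credits = 14.5 credits.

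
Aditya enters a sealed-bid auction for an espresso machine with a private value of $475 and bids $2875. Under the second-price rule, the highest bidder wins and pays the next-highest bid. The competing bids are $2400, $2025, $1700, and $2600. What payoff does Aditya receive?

Aditya's payoff: -$2125.

Highest competing bid: $2600.
Aditya's bid $2875 is the highest overall, so Aditya wins and pays the second-highest bid, $2600.
Payoff = value − price = $475 − $2600 = -$2125.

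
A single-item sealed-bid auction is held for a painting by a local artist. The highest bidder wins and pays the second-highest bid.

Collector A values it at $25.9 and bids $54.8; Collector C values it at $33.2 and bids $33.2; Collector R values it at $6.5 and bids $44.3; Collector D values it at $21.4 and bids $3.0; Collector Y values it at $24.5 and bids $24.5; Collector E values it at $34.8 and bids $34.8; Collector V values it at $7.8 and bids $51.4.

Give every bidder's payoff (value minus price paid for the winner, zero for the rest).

Sorted high to low: Collector A $54.8; Collector V $51.4; Collector R $44.3; Collector E $34.8; Collector C $33.2; Collector Y $24.5; Collector D $3.0.
Collector A has the top bid and wins; the price is the second-highest bid, $51.4.
Collector A's payoff = $25.9 − $51.4 = -$25.5. All other bidders lose, so their payoff is 0.

Payoffs: Collector A -$25.5, Collector C $0.0, Collector R $0.0, Collector D $0.0, Collector Y $0.0, Collector E $0.0, Collector V $0.0.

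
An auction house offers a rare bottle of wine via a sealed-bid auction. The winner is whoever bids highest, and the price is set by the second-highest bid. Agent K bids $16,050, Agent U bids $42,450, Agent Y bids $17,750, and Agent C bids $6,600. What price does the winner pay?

The winner pays $17,750.

Bids in descending order: Agent U $42,450 > Agent Y $17,750 > Agent K $16,050 > Agent C $6,600.
Agent U has the highest bid, so Agent U wins.
The second-highest bid is $17,750, so that is what Agent U pays.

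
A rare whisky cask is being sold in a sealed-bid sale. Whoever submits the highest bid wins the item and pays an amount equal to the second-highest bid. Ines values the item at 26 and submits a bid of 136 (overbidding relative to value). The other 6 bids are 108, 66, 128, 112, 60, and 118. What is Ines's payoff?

Highest competing bid: 128.
Ines's bid 136 is the highest overall, so Ines wins and pays the second-highest bid, 128.
Payoff = value − price = 26 − 128 = -102.
Overbidding won the item at a price above value — truthful bidding would have avoided this loss.

-102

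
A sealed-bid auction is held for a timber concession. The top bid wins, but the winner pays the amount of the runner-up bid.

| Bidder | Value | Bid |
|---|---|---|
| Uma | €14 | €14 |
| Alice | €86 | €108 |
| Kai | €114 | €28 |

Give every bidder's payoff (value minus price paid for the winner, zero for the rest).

Ranking the bids: Alice €108 > Kai €28 > Uma €14.
Alice has the top bid and wins; the price is the second-highest bid, €28.
Alice's payoff = €86 − €28 = €58. All other bidders lose, so their payoff is 0.

Uma €0, Alice €58, Kai €0.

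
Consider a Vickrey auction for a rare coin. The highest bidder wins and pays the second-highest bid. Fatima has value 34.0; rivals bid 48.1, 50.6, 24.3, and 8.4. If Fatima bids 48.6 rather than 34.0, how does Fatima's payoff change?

The highest competing bid is 50.6.
Bidding truthfully at 34.0: the top bid is 50.6 (a rival), so Fatima loses. Payoff = 0.0.
Bidding 48.6: the top bid is 50.6 (a rival), so Fatima loses. Payoff = 0.0.
Change = 0.0 − 0.0 = 0.0.

0.0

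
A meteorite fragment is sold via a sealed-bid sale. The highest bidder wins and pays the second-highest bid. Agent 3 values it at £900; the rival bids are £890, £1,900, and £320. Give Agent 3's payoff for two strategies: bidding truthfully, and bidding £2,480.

Truthful: £0; alternative: -£1,000.

The highest competing bid is £1,900.
Bidding truthfully at £900: the top bid is £1,900 (a rival), so Agent 3 loses. Payoff = £0.
Bidding £2,480: Agent 3 has the top bid, wins, and pays the second-highest bid £1,900. Payoff = £900 − £1,900 = -£1,000.
Deviating from a truthful bid can only lose payoff in a second-price auction — never gain.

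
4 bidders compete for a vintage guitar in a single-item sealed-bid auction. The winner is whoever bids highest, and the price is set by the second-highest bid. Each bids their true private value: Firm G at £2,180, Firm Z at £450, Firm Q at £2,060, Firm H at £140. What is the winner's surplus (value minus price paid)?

Bids in descending order: Firm G £2,180 > Firm Q £2,060 > Firm Z £450 > Firm H £140.
Firm G wins with the top bid and pays the second-highest, £2,060.
Surplus = £2,180 − £2,060 = £120.

Surplus = £120.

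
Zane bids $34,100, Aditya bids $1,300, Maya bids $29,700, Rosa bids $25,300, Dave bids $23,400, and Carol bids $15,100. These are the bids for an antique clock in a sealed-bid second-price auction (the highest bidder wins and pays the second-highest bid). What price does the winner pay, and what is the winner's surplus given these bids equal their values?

The winner pays $29,700 for a surplus of $4,400.

Bids in descending order: Zane $34,100, then Maya $29,700, then Rosa $25,300, then Dave $23,400, then Carol $15,100, then Aditya $1,300.
Zane is the highest bidder, so Zane wins.
Under the second-price rule, the price is the second-highest bid: $29,700.
Surplus = $34,100 − $29,700 = $4,400.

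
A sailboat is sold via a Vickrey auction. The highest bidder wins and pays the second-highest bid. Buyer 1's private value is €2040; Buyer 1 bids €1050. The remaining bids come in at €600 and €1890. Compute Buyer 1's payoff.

Highest competing bid: €1890.
Buyer 1's bid €1050 is not the highest, so Buyer 1 loses, pays nothing, and earns zero payoff.

The bidder's payoff: €0.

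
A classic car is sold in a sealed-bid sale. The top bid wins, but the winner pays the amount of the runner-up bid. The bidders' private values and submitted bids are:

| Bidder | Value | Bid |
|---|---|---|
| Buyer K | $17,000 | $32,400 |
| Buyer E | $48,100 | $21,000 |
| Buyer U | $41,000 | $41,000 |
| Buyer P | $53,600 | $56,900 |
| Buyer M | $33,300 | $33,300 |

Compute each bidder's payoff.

Buyer K $0, Buyer E $0, Buyer U $0, Buyer P $12,600, Buyer M $0.

Bids in descending order: Buyer P $56,900 > Buyer U $41,000 > Buyer M $33,300 > Buyer K $32,400 > Buyer E $21,000.
Buyer P has the top bid and wins; the price is the second-highest bid, $41,000.
Buyer P's payoff = $53,600 − $41,000 = $12,600. All other bidders lose, so their payoff is 0.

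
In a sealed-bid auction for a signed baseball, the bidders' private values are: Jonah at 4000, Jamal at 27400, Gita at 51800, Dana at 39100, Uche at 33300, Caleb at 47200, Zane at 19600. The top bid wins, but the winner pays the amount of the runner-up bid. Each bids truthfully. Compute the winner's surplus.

Bids in descending order: Gita 51800; Caleb 47200; Dana 39100; Uche 33300; Jamal 27400; Zane 19600; Jonah 4000.
Gita wins with the top bid and pays the second-highest, 47200.
Surplus = 51800 − 47200 = 4600.

Surplus = 4600.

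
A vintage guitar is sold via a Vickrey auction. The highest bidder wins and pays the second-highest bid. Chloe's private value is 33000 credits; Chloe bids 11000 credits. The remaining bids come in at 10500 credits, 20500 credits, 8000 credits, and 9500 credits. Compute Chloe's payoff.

Highest competing bid: 20500 credits.
Chloe's bid 11000 credits is not the highest, so Chloe loses, pays nothing, and earns zero payoff.

Payoff = 0 credits.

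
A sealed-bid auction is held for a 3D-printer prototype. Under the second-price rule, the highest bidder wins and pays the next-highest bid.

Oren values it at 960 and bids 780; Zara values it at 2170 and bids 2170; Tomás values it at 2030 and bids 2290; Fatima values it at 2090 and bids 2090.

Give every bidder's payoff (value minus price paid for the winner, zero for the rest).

Payoffs: Oren 0, Zara 0, Tomás -140, Fatima 0.

Bids in descending order: Tomás 2290, then Zara 2170, then Fatima 2090, then Oren 780.
Tomás has the top bid and wins; the price is the second-highest bid, 2170.
Tomás's payoff = 2030 − 2170 = -140. All other bidders lose, so their payoff is 0.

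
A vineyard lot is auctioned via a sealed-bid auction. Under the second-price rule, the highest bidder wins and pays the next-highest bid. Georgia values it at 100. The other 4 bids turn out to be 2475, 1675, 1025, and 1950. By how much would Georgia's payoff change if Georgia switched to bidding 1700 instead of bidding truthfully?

The highest competing bid is 2475.
Bidding truthfully at 100: the top bid is 2475 (a rival), so Georgia loses. Payoff = 0.
Bidding 1700: the top bid is 2475 (a rival), so Georgia loses. Payoff = 0.
Change = 0 − 0 = 0.

Change in payoff: 0.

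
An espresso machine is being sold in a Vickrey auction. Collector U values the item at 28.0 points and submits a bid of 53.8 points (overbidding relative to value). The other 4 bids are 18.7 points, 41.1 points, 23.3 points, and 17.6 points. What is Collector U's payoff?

Highest competing bid: 41.1 points.
Collector U's bid 53.8 points is the highest overall, so Collector U wins and pays the second-highest bid, 41.1 points.
Payoff = value − price = 28.0 points − 41.1 points = -13.1 points.

-13.1 points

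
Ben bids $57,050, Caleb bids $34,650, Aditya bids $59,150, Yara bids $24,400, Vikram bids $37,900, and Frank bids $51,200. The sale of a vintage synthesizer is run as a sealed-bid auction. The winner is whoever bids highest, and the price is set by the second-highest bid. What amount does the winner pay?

Ordered from highest: Aditya $59,150; Ben $57,050; Frank $51,200; Vikram $37,900; Caleb $34,650; Yara $24,400.
Aditya has the highest bid, so Aditya wins.
The second-highest bid is $57,050, so that is what Aditya pays.

The winner pays $57,050.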